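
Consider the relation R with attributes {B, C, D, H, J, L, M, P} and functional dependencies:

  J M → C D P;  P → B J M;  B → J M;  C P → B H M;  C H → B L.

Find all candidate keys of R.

(B), (P), (C, H), (J, M)

{B}⁺: B→JM adds J, M; JM→CDP adds C, D, P; CP→BHM adds H; CH→BL adds L → {B, C, D, H, J, L, M, P}.
{P}⁺: P→BJM adds B, J, M; JM→CDP adds C, D; CP→BHM adds H; CH→BL adds L → {B, C, D, H, J, L, M, P}.
{C, H}⁺: CH→BL adds B, L; B→JM adds J, M; JM→CDP adds D, P → {B, C, D, H, J, L, M, P}. Minimal: {H}⁺ = {H}; {C}⁺ = {C} — none reach the full schema.
{J, M}⁺: JM→CDP adds C, D, P; P→BJM adds B; CP→BHM adds H; CH→BL adds L → {B, C, D, H, J, L, M, P}. Minimal: {M}⁺ = {M}; {J}⁺ = {J} — none reach the full schema.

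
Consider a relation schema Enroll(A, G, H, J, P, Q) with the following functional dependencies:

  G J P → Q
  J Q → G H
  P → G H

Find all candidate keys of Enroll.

{A, J, P}⁺: P→GH adds G, H; GJP→Q adds Q → {A, G, H, J, P, Q}. Minimal: {J, P}⁺ = {G, H, J, P, Q}; {A, P}⁺ = {A, G, H, P}; {A, J}⁺ = {A, J} — none reach the full schema.
No other minimal superkey exists.

(A, J, P)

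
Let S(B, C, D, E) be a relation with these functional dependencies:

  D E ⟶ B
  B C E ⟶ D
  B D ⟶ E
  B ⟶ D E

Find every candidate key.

{B, C}, {C, D, E}

{B, C}⁺: B→DE adds D, E → {B, C, D, E}. Minimal: {C}⁺ = {C}; {B}⁺ = {B, D, E} — none reach the full schema.
{C, D, E}⁺: DE→B adds B → {B, C, D, E}. Minimal: {D, E}⁺ = {B, D, E}; {C, E}⁺ = {C, E}; {C, D}⁺ = {C, D} — none reach the full schema.
Any other superkey contains one of these as a subset, so there are no further candidate keys.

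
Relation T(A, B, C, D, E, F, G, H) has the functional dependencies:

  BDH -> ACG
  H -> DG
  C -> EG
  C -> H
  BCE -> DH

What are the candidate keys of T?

Attributes B, F never appear on any right-hand side, so every candidate key must contain {B, F}.
{B, F}⁺ = {B, F}, which is not all of the schema, so we must add further attributes.
{B, C, F}⁺: C→EG adds E, G; C→H adds H; BCE→DH adds D; BDH→ACG adds A → {A, B, C, D, E, F, G, H}. Minimal: {C, F}⁺ = {C, D, E, F, G, H}; {B, F}⁺ = {B, F}; {B, C}⁺ = {A, B, C, D, E, G, H} — none reach the full schema.
{B, F, H}⁺: H→DG adds D, G; BDH→ACG adds A, C; C→EG adds E → {A, B, C, D, E, F, G, H}. Minimal: {F, H}⁺ = {D, F, G, H}; {B, H}⁺ = {A, B, C, D, E, G, H}; {B, F}⁺ = {B, F} — none reach the full schema.
Any other superkey contains one of these as a subset, so there are no further candidate keys.

{B, C, F}, {B, F, H}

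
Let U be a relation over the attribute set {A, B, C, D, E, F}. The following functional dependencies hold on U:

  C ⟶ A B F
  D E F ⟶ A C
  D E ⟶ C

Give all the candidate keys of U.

{D, E}⁺: DE→C adds C; C→ABF adds A, B, F → {A, B, C, D, E, F}. Minimal: {E}⁺ = {E}; {D}⁺ = {D} — none reach the full schema.
No other minimal superkey exists.

(D, E)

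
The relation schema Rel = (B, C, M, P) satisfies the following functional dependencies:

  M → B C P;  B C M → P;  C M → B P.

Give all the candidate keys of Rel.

Attribute M never appears on the right-hand side of any dependency, so M must belong to every candidate key.
{M}⁺ = {B, C, M, P}, which is all of the schema, so {M} is the only candidate key.

{M}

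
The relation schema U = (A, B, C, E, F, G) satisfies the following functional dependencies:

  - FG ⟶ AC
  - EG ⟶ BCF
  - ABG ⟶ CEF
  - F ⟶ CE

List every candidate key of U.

Attribute G never appears on the right-hand side of any dependency, so G must belong to every candidate key.
{G}⁺ = {G}, which is not all of the schema, so we must add further attributes.
{E, G}⁺: EG→BCF adds B, C, F; FG→AC adds A → {A, B, C, E, F, G}.
{F, G}⁺: FG→AC adds A, C; F→CE adds E; EG→BCF adds B → {A, B, C, E, F, G}.
{A, B, G}⁺: ABG→CEF adds C, E, F → {A, B, C, E, F, G}.

{E, G}, {F, G}, {A, B, G}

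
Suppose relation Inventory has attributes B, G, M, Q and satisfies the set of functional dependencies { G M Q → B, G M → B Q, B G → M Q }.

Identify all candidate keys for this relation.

{B, G}, {G, M}

Attribute G never appears on the right-hand side of any dependency, so G must belong to every candidate key.
{G}⁺ = {G}, which is not all of the schema, so we must add further attributes.
{B, G}⁺: BG→MQ adds M, Q → {B, G, M, Q}. Minimal: {G}⁺ = {G}; {B}⁺ = {B} — none reach the full schema.
{G, M}⁺: GM→BQ adds B, Q → {B, G, M, Q}. Minimal: {M}⁺ = {M}; {G}⁺ = {G} — none reach the full schema.
Any other superkey contains one of these as a subset, so there are no further candidate keys.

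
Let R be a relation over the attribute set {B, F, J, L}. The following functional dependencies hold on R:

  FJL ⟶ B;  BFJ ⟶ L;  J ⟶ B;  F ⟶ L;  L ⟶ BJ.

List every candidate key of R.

(F)

{F}⁺: F→L adds L; L→BJ adds B, J → {B, F, J, L}.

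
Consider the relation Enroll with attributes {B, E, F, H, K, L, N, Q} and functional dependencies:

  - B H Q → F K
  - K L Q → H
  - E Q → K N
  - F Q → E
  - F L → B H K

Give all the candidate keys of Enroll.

Attributes L, Q never appear on any right-hand side, so every candidate key must contain {L, Q}.
{L, Q}⁺ = {L, Q}, which is not all of the schema, so we must add further attributes.
{F, L, Q}⁺: FQ→E adds E; FL→BHK adds B, H, K; EQ→KN adds N → {B, E, F, H, K, L, N, Q}. Minimal: {L, Q}⁺ = {L, Q}; {F, Q}⁺ = {E, F, K, N, Q}; {F, L}⁺ = {B, F, H, K, L} — none reach the full schema.
{B, E, L, Q}⁺: EQ→KN adds K, N; KLQ→H adds H; BHQ→FK adds F → {B, E, F, H, K, L, N, Q}. Minimal: {E, L, Q}⁺ = {E, H, K, L, N, Q}; {B, L, Q}⁺ = {B, L, Q}; {B, E, Q}⁺ = {B, E, K, N, Q}; … — none reach the full schema.
{B, H, L, Q}⁺: BHQ→FK adds F, K; FQ→E adds E; EQ→KN adds N → {B, E, F, H, K, L, N, Q}. Minimal: {H, L, Q}⁺ = {H, L, Q}; {B, L, Q}⁺ = {B, L, Q}; {B, H, Q}⁺ = {B, E, F, H, K, N, Q}; … — none reach the full schema.
{B, K, L, Q}⁺: KLQ→H adds H; BHQ→FK adds F; FQ→E adds E; EQ→KN adds N → {B, E, F, H, K, L, N, Q}. Minimal: {K, L, Q}⁺ = {H, K, L, Q}; {B, L, Q}⁺ = {B, L, Q}; {B, K, Q}⁺ = {B, K, Q}; … — none reach the full schema.

FLQ; BELQ; BHLQ; BKLQ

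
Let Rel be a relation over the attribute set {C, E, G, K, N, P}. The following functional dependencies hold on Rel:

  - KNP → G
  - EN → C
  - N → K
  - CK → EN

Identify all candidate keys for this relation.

{C, K, P}; {C, N, P}; {E, N, P}

Attribute P never appears on the right-hand side of any dependency, so P must belong to every candidate key.
{P}⁺ = {P}, which is not all of the schema, so we must add further attributes.
{C, K, P}⁺: CK→EN adds E, N; KNP→G adds G → {C, E, G, K, N, P}. Minimal: {K, P}⁺ = {K, P}; {C, P}⁺ = {C, P}; {C, K}⁺ = {C, E, K, N} — none reach the full schema.
{C, N, P}⁺: N→K adds K; CK→EN adds E; KNP→G adds G → {C, E, G, K, N, P}. Minimal: {N, P}⁺ = {G, K, N, P}; {C, P}⁺ = {C, P}; {C, N}⁺ = {C, E, K, N} — none reach the full schema.
{E, N, P}⁺: EN→C adds C; N→K adds K; KNP→G adds G → {C, E, G, K, N, P}. Minimal: {N, P}⁺ = {G, K, N, P}; {E, P}⁺ = {E, P}; {E, N}⁺ = {C, E, K, N} — none reach the full schema.
Any other superkey contains one of these as a subset, so there are no further candidate keys.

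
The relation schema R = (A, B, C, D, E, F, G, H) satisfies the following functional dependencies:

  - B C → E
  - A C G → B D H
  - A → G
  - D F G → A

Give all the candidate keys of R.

Attributes C, F never appear on any right-hand side, so every candidate key must contain {C, F}.
{C, F}⁺ = {C, F}, which is not all of the schema, so we must add further attributes.
{A, C, F}⁺: A→G adds G; ACG→BDH adds B, D, H; BC→E adds E → {A, B, C, D, E, F, G, H}. Minimal: {C, F}⁺ = {C, F}; {A, F}⁺ = {A, F, G}; {A, C}⁺ = {A, B, C, D, E, G, H} — none reach the full schema.
{C, D, F, G}⁺: DFG→A adds A; ACG→BDH adds B, H; BC→E adds E → {A, B, C, D, E, F, G, H}. Minimal: {D, F, G}⁺ = {A, D, F, G}; {C, F, G}⁺ = {C, F, G}; {C, D, G}⁺ = {C, D, G}; … — none reach the full schema.
Any other superkey contains one of these as a subset, so there are no further candidate keys.

(A, C, F); (C, D, F, G)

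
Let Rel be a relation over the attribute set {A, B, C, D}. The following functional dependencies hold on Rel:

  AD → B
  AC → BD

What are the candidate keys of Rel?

AC

Attributes A, C never appear on any right-hand side, so every candidate key must contain {A, C}.
{A, C}⁺ = {A, B, C, D}, which is all of the schema, so {A, C} is the only candidate key.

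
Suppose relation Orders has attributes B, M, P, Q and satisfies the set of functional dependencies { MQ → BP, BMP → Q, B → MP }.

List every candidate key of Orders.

{B}⁺: B→MP adds M, P; BMP→Q adds Q → {B, M, P, Q}.
{M, Q}⁺: MQ→BP adds B, P → {B, M, P, Q}.

{B}, {M, Q}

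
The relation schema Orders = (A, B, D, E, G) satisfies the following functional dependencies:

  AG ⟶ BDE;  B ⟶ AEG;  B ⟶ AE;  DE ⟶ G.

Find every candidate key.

{B}; {A, G}; {A, D, E}

{B}⁺: B→AEG adds A, E, G; AG→BDE adds D → {A, B, D, E, G}.
{A, G}⁺: AG→BDE adds B, D, E → {A, B, D, E, G}. Minimal: {G}⁺ = {G}; {A}⁺ = {A} — none reach the full schema.
{A, D, E}⁺: DE→G adds G; AG→BDE adds B → {A, B, D, E, G}. Minimal: {D, E}⁺ = {D, E, G}; {A, E}⁺ = {A, E}; {A, D}⁺ = {A, D} — none reach the full schema.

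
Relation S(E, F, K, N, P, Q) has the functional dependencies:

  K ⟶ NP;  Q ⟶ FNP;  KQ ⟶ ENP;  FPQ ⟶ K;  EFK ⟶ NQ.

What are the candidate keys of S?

(Q), (E, F, K)

{Q}⁺: Q→FNP adds F, N, P; FPQ→K adds K; KQ→ENP adds E → {E, F, K, N, P, Q}.
{E, F, K}⁺: K→NP adds N, P; EFK→NQ adds Q → {E, F, K, N, P, Q}. Minimal: {F, K}⁺ = {F, K, N, P}; {E, K}⁺ = {E, K, N, P}; {E, F}⁺ = {E, F} — none reach the full schema.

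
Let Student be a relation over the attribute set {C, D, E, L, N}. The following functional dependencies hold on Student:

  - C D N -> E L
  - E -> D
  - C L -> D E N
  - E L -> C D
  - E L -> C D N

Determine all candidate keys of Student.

{C, L}⁺: CL→DEN adds D, E, N → {C, D, E, L, N}. Minimal: {L}⁺ = {L}; {C}⁺ = {C} — none reach the full schema.
{E, L}⁺: E→D adds D; EL→CD adds C; EL→CDN adds N → {C, D, E, L, N}. Minimal: {L}⁺ = {L}; {E}⁺ = {D, E} — none reach the full schema.
{C, D, N}⁺: CDN→EL adds E, L → {C, D, E, L, N}. Minimal: {D, N}⁺ = {D, N}; {C, N}⁺ = {C, N}; {C, D}⁺ = {C, D} — none reach the full schema.
{C, E, N}⁺: E→D adds D; CDN→EL adds L → {C, D, E, L, N}. Minimal: {E, N}⁺ = {D, E, N}; {C, N}⁺ = {C, N}; {C, E}⁺ = {C, D, E} — none reach the full schema.

{C, L}; {E, L}; {C, D, N}; {C, E, N}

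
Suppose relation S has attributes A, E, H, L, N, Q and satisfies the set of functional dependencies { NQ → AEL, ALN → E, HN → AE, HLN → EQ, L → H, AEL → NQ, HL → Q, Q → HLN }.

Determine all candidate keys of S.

{L}, {Q}

{L}⁺: L→H adds H; HL→Q adds Q; Q→HLN adds N; NQ→AEL adds A, E → {A, E, H, L, N, Q}.
{Q}⁺: Q→HLN adds H, L, N; NQ→AEL adds A, E → {A, E, H, L, N, Q}.
Any other superkey contains one of these as a subset, so there are no further candidate keys.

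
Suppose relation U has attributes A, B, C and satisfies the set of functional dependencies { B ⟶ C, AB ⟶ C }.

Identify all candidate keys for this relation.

{A, B}

Attributes A, B never appear on any right-hand side, so every candidate key must contain {A, B}.
{A, B}⁺ = {A, B, C}, which is all of the schema, so {A, B} is the only candidate key.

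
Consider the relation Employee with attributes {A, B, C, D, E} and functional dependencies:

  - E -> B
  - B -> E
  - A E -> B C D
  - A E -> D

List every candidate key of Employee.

Attribute A never appears on the right-hand side of any dependency, so A must belong to every candidate key.
{A}⁺ = {A}, which is not all of the schema, so we must add further attributes.
{A, B}⁺: B→E adds E; AE→BCD adds C, D → {A, B, C, D, E}.
{A, E}⁺: E→B adds B; AE→BCD adds C, D → {A, B, C, D, E}.
Any other superkey contains one of these as a subset, so there are no further candidate keys.

{A, B}; {A, E}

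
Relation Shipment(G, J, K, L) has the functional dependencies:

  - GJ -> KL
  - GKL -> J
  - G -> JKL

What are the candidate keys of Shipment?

{G}

Attribute G never appears on the right-hand side of any dependency, so G must belong to every candidate key.
{G}⁺ = {G, J, K, L}, which is all of the schema, so {G} is the only candidate key.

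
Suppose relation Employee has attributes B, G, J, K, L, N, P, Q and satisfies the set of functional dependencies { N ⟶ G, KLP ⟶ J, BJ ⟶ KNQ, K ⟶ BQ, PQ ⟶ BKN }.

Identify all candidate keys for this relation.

(K, L, P), (L, P, Q), (B, J, L, P)

{K, L, P}⁺: KLP→J adds J; K→BQ adds B, Q; PQ→BKN adds N; N→G adds G → {B, G, J, K, L, N, P, Q}.
{L, P, Q}⁺: PQ→BKN adds B, K, N; N→G adds G; KLP→J adds J → {B, G, J, K, L, N, P, Q}.
{B, J, L, P}⁺: BJ→KNQ adds K, N, Q; N→G adds G → {B, G, J, K, L, N, P, Q}.
Any other superkey contains one of these as a subset, so there are no further candidate keys.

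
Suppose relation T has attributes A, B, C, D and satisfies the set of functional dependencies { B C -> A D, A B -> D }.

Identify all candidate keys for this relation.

Attributes B, C never appear on any right-hand side, so every candidate key must contain {B, C}.
{B, C}⁺ = {A, B, C, D}, which is all of the schema, so {B, C} is the only candidate key.

{B, C}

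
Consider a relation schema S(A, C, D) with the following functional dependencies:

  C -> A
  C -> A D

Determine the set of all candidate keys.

{C}

Attribute C never appears on the right-hand side of any dependency, so C must belong to every candidate key.
{C}⁺ = {A, C, D}, which is all of the schema, so {C} is the only candidate key.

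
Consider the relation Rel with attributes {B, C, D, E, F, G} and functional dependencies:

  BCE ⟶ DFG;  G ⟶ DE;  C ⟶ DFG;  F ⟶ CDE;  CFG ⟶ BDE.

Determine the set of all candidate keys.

{C}⁺: C→DFG adds D, F, G; F→CDE adds E; CFG→BDE adds B → {B, C, D, E, F, G}.
{F}⁺: F→CDE adds C, D, E; C→DFG adds G; CFG→BDE adds B → {B, C, D, E, F, G}.

C; F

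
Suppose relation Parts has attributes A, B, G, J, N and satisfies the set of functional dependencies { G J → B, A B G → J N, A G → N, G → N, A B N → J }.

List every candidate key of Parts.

{A, B, G}, {A, G, J}

Attributes A, G never appear on any right-hand side, so every candidate key must contain {A, G}.
{A, G}⁺ = {A, G, N}, which is not all of the schema, so we must add further attributes.
{A, B, G}⁺: ABG→JN adds J, N → {A, B, G, J, N}. Minimal: {B, G}⁺ = {B, G, N}; {A, G}⁺ = {A, G, N}; {A, B}⁺ = {A, B} — none reach the full schema.
{A, G, J}⁺: GJ→B adds B; ABG→JN adds N → {A, B, G, J, N}. Minimal: {G, J}⁺ = {B, G, J, N}; {A, J}⁺ = {A, J}; {A, G}⁺ = {A, G, N} — none reach the full schema.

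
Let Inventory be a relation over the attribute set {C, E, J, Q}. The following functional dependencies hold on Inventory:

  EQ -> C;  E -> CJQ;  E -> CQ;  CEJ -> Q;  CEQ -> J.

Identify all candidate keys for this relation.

{E}

Attribute E never appears on the right-hand side of any dependency, so E must belong to every candidate key.
{E}⁺ = {C, E, J, Q}, which is all of the schema, so {E} is the only candidate key.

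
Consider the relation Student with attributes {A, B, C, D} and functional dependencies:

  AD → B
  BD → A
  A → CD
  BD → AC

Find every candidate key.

{A}⁺: A→CD adds C, D; AD→B adds B → {A, B, C, D}.
{B, D}⁺: BD→A adds A; A→CD adds C → {A, B, C, D}.
Any other superkey contains one of these as a subset, so there are no further candidate keys.

A; BD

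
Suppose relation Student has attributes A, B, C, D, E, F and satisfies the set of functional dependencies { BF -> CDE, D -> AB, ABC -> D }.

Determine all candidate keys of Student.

Attribute F never appears on the right-hand side of any dependency, so F must belong to every candidate key.
{F}⁺ = {F}, which is not all of the schema, so we must add further attributes.
{B, F}⁺: BF→CDE adds C, D, E; D→AB adds A → {A, B, C, D, E, F}.
{D, F}⁺: D→AB adds A, B; BF→CDE adds C, E → {A, B, C, D, E, F}.
Any other superkey contains one of these as a subset, so there are no further candidate keys.

{B, F}; {D, F}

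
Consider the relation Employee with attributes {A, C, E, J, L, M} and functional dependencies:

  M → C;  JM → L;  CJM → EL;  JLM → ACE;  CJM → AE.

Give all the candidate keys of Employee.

(J, M)

Attributes J, M never appear on any right-hand side, so every candidate key must contain {J, M}.
{J, M}⁺ = {A, C, E, J, L, M}, which is all of the schema, so {J, M} is the only candidate key.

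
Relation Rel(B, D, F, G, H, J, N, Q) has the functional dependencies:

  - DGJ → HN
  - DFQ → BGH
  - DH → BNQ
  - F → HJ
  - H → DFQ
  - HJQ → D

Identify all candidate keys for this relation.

{F}⁺: F→HJ adds H, J; H→DFQ adds D, Q; DFQ→BGH adds B, G; DH→BNQ adds N → {B, D, F, G, H, J, N, Q}.
{H}⁺: H→DFQ adds D, F, Q; DFQ→BGH adds B, G; DH→BNQ adds N; F→HJ adds J → {B, D, F, G, H, J, N, Q}.
{D, G, J}⁺: DGJ→HN adds H, N; DH→BNQ adds B, Q; H→DFQ adds F → {B, D, F, G, H, J, N, Q}. Minimal: {G, J}⁺ = {G, J}; {D, J}⁺ = {D, J}; {D, G}⁺ = {D, G} — none reach the full schema.
Any other superkey contains one of these as a subset, so there are no further candidate keys.

F, H, DGJ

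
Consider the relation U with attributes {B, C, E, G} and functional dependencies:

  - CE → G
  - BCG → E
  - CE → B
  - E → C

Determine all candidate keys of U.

{E}⁺: E→C adds C; CE→G adds G; CE→B adds B → {B, C, E, G}.
{B, C, G}⁺: BCG→E adds E → {B, C, E, G}. Minimal: {C, G}⁺ = {C, G}; {B, G}⁺ = {B, G}; {B, C}⁺ = {B, C} — none reach the full schema.

(E), (B, C, G)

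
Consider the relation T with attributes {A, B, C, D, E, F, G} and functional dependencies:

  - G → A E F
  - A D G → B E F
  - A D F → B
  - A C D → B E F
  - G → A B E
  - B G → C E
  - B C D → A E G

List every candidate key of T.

Attribute D never appears on the right-hand side of any dependency, so D must belong to every candidate key.
{D}⁺ = {D}, which is not all of the schema, so we must add further attributes.
{D, G}⁺: G→AEF adds A, E, F; ADG→BEF adds B; BG→CE adds C → {A, B, C, D, E, F, G}. Minimal: {G}⁺ = {A, B, C, E, F, G}; {D}⁺ = {D} — none reach the full schema.
{A, C, D}⁺: ACD→BEF adds B, E, F; BCD→AEG adds G → {A, B, C, D, E, F, G}. Minimal: {C, D}⁺ = {C, D}; {A, D}⁺ = {A, D}; {A, C}⁺ = {A, C} — none reach the full schema.
{B, C, D}⁺: BCD→AEG adds A, E, G; G→AEF adds F → {A, B, C, D, E, F, G}. Minimal: {C, D}⁺ = {C, D}; {B, D}⁺ = {B, D}; {B, C}⁺ = {B, C} — none reach the full schema.
Any other superkey contains one of these as a subset, so there are no further candidate keys.

{D, G}, {A, C, D}, {B, C, D}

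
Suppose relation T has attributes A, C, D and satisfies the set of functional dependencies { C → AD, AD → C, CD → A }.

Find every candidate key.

{C}, {A, D}

{C}⁺: C→AD adds A, D → {A, C, D}.
{A, D}⁺: AD→C adds C → {A, C, D}.
Any other superkey contains one of these as a subset, so there are no further candidate keys.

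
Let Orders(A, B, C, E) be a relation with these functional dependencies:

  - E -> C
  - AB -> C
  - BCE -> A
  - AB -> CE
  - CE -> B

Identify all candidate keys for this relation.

{E}⁺: E→C adds C; CE→B adds B; BCE→A adds A → {A, B, C, E}.
{A, B}⁺: AB→C adds C; AB→CE adds E → {A, B, C, E}.
Any other superkey contains one of these as a subset, so there are no further candidate keys.

E, AB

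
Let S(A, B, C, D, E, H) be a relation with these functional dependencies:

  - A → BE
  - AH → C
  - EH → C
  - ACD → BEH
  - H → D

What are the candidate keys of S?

{A, H}, {A, C, D}

Attribute A never appears on the right-hand side of any dependency, so A must belong to every candidate key.
{A}⁺ = {A, B, E}, which is not all of the schema, so we must add further attributes.
{A, H}⁺: A→BE adds B, E; AH→C adds C; H→D adds D → {A, B, C, D, E, H}.
{A, C, D}⁺: A→BE adds B, E; ACD→BEH adds H → {A, B, C, D, E, H}.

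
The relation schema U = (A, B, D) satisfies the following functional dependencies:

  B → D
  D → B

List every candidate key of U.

Attribute A never appears on the right-hand side of any dependency, so A must belong to every candidate key.
{A}⁺ = {A}, which is not all of the schema, so we must add further attributes.
{A, B}⁺: B→D adds D → {A, B, D}.
{A, D}⁺: D→B adds B → {A, B, D}.

AB, AD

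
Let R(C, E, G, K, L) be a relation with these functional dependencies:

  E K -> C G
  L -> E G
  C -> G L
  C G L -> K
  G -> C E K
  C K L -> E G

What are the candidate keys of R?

(C), (G), (L), (E, K)

{C}⁺: C→GL adds G, L; CGL→K adds K; G→CEK adds E → {C, E, G, K, L}.
{G}⁺: G→CEK adds C, E, K; C→GL adds L → {C, E, G, K, L}.
{L}⁺: L→EG adds E, G; G→CEK adds C, K → {C, E, G, K, L}.
{E, K}⁺: EK→CG adds C, G; C→GL adds L → {C, E, G, K, L}. Minimal: {K}⁺ = {K}; {E}⁺ = {E} — none reach the full schema.
Any other superkey contains one of these as a subset, so there are no further candidate keys.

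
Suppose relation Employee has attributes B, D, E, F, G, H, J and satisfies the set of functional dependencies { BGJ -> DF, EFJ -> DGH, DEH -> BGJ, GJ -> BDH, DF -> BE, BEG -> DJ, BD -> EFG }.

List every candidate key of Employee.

{B, D}⁺: BD→EFG adds E, F, G; BEG→DJ adds J; EFJ→DGH adds H → {B, D, E, F, G, H, J}. Minimal: {D}⁺ = {D}; {B}⁺ = {B} — none reach the full schema.
{D, F}⁺: DF→BE adds B, E; BD→EFG adds G; BEG→DJ adds J; EFJ→DGH adds H → {B, D, E, F, G, H, J}. Minimal: {F}⁺ = {F}; {D}⁺ = {D} — none reach the full schema.
{G, J}⁺: GJ→BDH adds B, D, H; BD→EFG adds E, F → {B, D, E, F, G, H, J}. Minimal: {J}⁺ = {J}; {G}⁺ = {G} — none reach the full schema.
{B, E, G}⁺: BEG→DJ adds D, J; BD→EFG adds F; EFJ→DGH adds H → {B, D, E, F, G, H, J}. Minimal: {E, G}⁺ = {E, G}; {B, G}⁺ = {B, G}; {B, E}⁺ = {B, E} — none reach the full schema.
{D, E, H}⁺: DEH→BGJ adds B, G, J; BD→EFG adds F → {B, D, E, F, G, H, J}. Minimal: {E, H}⁺ = {E, H}; {D, H}⁺ = {D, H}; {D, E}⁺ = {D, E} — none reach the full schema.
{E, F, J}⁺: EFJ→DGH adds D, G, H; DEH→BGJ adds B → {B, D, E, F, G, H, J}. Minimal: {F, J}⁺ = {F, J}; {E, J}⁺ = {E, J}; {E, F}⁺ = {E, F} — none reach the full schema.
Any other superkey contains one of these as a subset, so there are no further candidate keys.

BD; DF; GJ; BEG; DEH; EFJ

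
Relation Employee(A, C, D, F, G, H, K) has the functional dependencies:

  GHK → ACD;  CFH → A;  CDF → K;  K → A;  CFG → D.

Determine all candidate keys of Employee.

{C, F, G, H}, {F, G, H, K}

Attributes F, G, H never appear on any right-hand side, so every candidate key must contain {F, G, H}.
{F, G, H}⁺ = {F, G, H}, which is not all of the schema, so we must add further attributes.
{C, F, G, H}⁺: CFH→A adds A; CFG→D adds D; CDF→K adds K → {A, C, D, F, G, H, K}. Minimal: {F, G, H}⁺ = {F, G, H}; {C, G, H}⁺ = {C, G, H}; {C, F, H}⁺ = {A, C, F, H}; … — none reach the full schema.
{F, G, H, K}⁺: GHK→ACD adds A, C, D → {A, C, D, F, G, H, K}. Minimal: {G, H, K}⁺ = {A, C, D, G, H, K}; {F, H, K}⁺ = {A, F, H, K}; {F, G, K}⁺ = {A, F, G, K}; … — none reach the full schema.
Any other superkey contains one of these as a subset, so there are no further candidate keys.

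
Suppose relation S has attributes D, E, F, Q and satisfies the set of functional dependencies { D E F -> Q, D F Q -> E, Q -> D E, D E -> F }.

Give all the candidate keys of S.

Q, DE

{Q}⁺: Q→DE adds D, E; DE→F adds F → {D, E, F, Q}.
{D, E}⁺: DE→F adds F; DEF→Q adds Q → {D, E, F, Q}. Minimal: {E}⁺ = {E}; {D}⁺ = {D} — none reach the full schema.
Any other superkey contains one of these as a subset, so there are no further candidate keys.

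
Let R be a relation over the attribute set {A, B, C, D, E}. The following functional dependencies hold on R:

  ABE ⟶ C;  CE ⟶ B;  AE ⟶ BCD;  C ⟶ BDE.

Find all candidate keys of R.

AC; AE

Attribute A never appears on the right-hand side of any dependency, so A must belong to every candidate key.
{A}⁺ = {A}, which is not all of the schema, so we must add further attributes.
{A, C}⁺: C→BDE adds B, D, E → {A, B, C, D, E}. Minimal: {C}⁺ = {B, C, D, E}; {A}⁺ = {A} — none reach the full schema.
{A, E}⁺: AE→BCD adds B, C, D → {A, B, C, D, E}. Minimal: {E}⁺ = {E}; {A}⁺ = {A} — none reach the full schema.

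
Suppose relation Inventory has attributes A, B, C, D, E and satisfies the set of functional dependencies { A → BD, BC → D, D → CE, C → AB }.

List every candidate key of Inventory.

{A}⁺: A→BD adds B, D; D→CE adds C, E → {A, B, C, D, E}.
{C}⁺: C→AB adds A, B; A→BD adds D; D→CE adds E → {A, B, C, D, E}.
{D}⁺: D→CE adds C, E; C→AB adds A, B → {A, B, C, D, E}.
Any other superkey contains one of these as a subset, so there are no further candidate keys.

(A); (C); (D)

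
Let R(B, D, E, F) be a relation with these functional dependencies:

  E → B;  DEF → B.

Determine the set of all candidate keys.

Attributes D, E, F never appear on any right-hand side, so every candidate key must contain {D, E, F}.
{D, E, F}⁺ = {B, D, E, F}, which is all of the schema, so {D, E, F} is the only candidate key.

(D, E, F)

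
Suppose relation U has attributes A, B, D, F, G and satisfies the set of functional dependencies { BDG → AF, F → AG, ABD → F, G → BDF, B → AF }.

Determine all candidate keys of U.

{B}⁺: B→AF adds A, F; F→AG adds G; G→BDF adds D → {A, B, D, F, G}.
{F}⁺: F→AG adds A, G; G→BDF adds B, D → {A, B, D, F, G}.
{G}⁺: G→BDF adds B, D, F; B→AF adds A → {A, B, D, F, G}.

{B}; {F}; {G}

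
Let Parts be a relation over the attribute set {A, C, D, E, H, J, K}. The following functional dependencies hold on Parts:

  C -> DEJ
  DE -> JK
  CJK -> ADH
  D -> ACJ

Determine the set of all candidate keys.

{C}; {D}

{C}⁺: C→DEJ adds D, E, J; DE→JK adds K; CJK→ADH adds A, H → {A, C, D, E, H, J, K}.
{D}⁺: D→ACJ adds A, C, J; C→DEJ adds E; DE→JK adds K; CJK→ADH adds H → {A, C, D, E, H, J, K}.
Any other superkey contains one of these as a subset, so there are no further candidate keys.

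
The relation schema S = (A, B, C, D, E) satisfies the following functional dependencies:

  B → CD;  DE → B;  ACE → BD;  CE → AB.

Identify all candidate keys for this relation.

Attribute E never appears on the right-hand side of any dependency, so E must belong to every candidate key.
{E}⁺ = {E}, which is not all of the schema, so we must add further attributes.
{B, E}⁺: B→CD adds C, D; CE→AB adds A → {A, B, C, D, E}. Minimal: {E}⁺ = {E}; {B}⁺ = {B, C, D} — none reach the full schema.
{C, E}⁺: CE→AB adds A, B; B→CD adds D → {A, B, C, D, E}. Minimal: {E}⁺ = {E}; {C}⁺ = {C} — none reach the full schema.
{D, E}⁺: DE→B adds B; B→CD adds C; CE→AB adds A → {A, B, C, D, E}. Minimal: {E}⁺ = {E}; {D}⁺ = {D} — none reach the full schema.

(B, E), (C, E), (D, E)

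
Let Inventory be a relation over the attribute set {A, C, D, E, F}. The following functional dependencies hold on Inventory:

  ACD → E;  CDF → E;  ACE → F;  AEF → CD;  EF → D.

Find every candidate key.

{A, C, D}, {A, C, E}, {A, E, F}

{A, C, D}⁺: ACD→E adds E; ACE→F adds F → {A, C, D, E, F}.
{A, C, E}⁺: ACE→F adds F; AEF→CD adds D → {A, C, D, E, F}.
{A, E, F}⁺: AEF→CD adds C, D → {A, C, D, E, F}.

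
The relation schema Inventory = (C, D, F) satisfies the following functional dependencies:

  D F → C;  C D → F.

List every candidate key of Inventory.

CD; DF

{C, D}⁺: CD→F adds F → {C, D, F}.
{D, F}⁺: DF→C adds C → {C, D, F}.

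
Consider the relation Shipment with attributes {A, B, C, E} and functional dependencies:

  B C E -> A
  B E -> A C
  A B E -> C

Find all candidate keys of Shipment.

BE

{B, E}⁺: BE→AC adds A, C → {A, B, C, E}.
No other minimal superkey exists.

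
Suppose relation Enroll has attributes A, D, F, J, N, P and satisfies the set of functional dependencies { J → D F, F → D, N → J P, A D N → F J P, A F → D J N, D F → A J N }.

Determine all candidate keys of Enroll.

F; J; N

{F}⁺: F→D adds D; DF→AJN adds A, J, N; N→JP adds P → {A, D, F, J, N, P}.
{J}⁺: J→DF adds D, F; DF→AJN adds A, N; N→JP adds P → {A, D, F, J, N, P}.
{N}⁺: N→JP adds J, P; J→DF adds D, F; DF→AJN adds A → {A, D, F, J, N, P}.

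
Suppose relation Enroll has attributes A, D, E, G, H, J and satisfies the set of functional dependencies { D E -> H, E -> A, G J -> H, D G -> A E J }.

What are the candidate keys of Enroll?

{D, G}⁺: DG→AEJ adds A, E, J; DE→H adds H → {A, D, E, G, H, J}. Minimal: {G}⁺ = {G}; {D}⁺ = {D} — none reach the full schema.
No other minimal superkey exists.

{D, G}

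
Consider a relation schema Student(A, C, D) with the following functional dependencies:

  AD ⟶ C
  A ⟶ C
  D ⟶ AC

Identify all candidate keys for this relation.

Attribute D never appears on the right-hand side of any dependency, so D must belong to every candidate key.
{D}⁺ = {A, C, D}, which is all of the schema, so {D} is the only candidate key.

(D)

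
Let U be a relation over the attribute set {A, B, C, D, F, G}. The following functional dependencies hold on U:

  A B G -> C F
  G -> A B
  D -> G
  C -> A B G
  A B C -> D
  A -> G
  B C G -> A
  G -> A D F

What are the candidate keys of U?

(A), (C), (D), (G)

{A}⁺: A→G adds G; G→ADF adds D, F; G→AB adds B; ABG→CF adds C → {A, B, C, D, F, G}.
{C}⁺: C→ABG adds A, B, G; ABC→D adds D; G→ADF adds F → {A, B, C, D, F, G}.
{D}⁺: D→G adds G; G→ADF adds A, F; G→AB adds B; ABG→CF adds C → {A, B, C, D, F, G}.
{G}⁺: G→AB adds A, B; G→ADF adds D, F; ABG→CF adds C → {A, B, C, D, F, G}.
Any other superkey contains one of these as a subset, so there are no further candidate keys.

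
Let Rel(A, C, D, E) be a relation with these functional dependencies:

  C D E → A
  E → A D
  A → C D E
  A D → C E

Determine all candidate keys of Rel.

{A}⁺: A→CDE adds C, D, E → {A, C, D, E}.
{E}⁺: E→AD adds A, D; A→CDE adds C → {A, C, D, E}.
Any other superkey contains one of these as a subset, so there are no further candidate keys.

{A}, {E}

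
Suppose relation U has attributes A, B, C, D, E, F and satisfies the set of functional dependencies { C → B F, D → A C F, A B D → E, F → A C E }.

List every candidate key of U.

{D}

Attribute D never appears on the right-hand side of any dependency, so D must belong to every candidate key.
{D}⁺ = {A, B, C, D, E, F}, which is all of the schema, so {D} is the only candidate key.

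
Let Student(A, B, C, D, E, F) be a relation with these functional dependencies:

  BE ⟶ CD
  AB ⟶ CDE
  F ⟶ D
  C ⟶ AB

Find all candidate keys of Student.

{C, F}, {A, B, F}, {B, E, F}

Attribute F never appears on the right-hand side of any dependency, so F must belong to every candidate key.
{F}⁺ = {D, F}, which is not all of the schema, so we must add further attributes.
{C, F}⁺: F→D adds D; C→AB adds A, B; AB→CDE adds E → {A, B, C, D, E, F}. Minimal: {F}⁺ = {D, F}; {C}⁺ = {A, B, C, D, E} — none reach the full schema.
{A, B, F}⁺: AB→CDE adds C, D, E → {A, B, C, D, E, F}. Minimal: {B, F}⁺ = {B, D, F}; {A, F}⁺ = {A, D, F}; {A, B}⁺ = {A, B, C, D, E} — none reach the full schema.
{B, E, F}⁺: BE→CD adds C, D; C→AB adds A → {A, B, C, D, E, F}. Minimal: {E, F}⁺ = {D, E, F}; {B, F}⁺ = {B, D, F}; {B, E}⁺ = {A, B, C, D, E} — none reach the full schema.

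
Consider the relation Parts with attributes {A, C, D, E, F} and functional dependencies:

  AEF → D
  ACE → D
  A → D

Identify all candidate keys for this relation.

(A, C, E, F)

Attributes A, C, E, F never appear on any right-hand side, so every candidate key must contain {A, C, E, F}.
{A, C, E, F}⁺ = {A, C, D, E, F}, which is all of the schema, so {A, C, E, F} is the only candidate key.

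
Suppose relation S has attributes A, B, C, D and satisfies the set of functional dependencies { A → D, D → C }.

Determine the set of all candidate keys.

{A, B}

{A, B}⁺: A→D adds D; D→C adds C → {A, B, C, D}. Minimal: {B}⁺ = {B}; {A}⁺ = {A, C, D} — none reach the full schema.
No other minimal superkey exists.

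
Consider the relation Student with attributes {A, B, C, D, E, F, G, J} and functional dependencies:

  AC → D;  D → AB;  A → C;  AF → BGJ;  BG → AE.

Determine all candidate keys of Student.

(A, F), (D, F), (B, F, G)

Attribute F never appears on the right-hand side of any dependency, so F must belong to every candidate key.
{F}⁺ = {F}, which is not all of the schema, so we must add further attributes.
{A, F}⁺: A→C adds C; AF→BGJ adds B, G, J; BG→AE adds E; AC→D adds D → {A, B, C, D, E, F, G, J}.
{D, F}⁺: D→AB adds A, B; A→C adds C; AF→BGJ adds G, J; BG→AE adds E → {A, B, C, D, E, F, G, J}.
{B, F, G}⁺: BG→AE adds A, E; A→C adds C; AF→BGJ adds J; AC→D adds D → {A, B, C, D, E, F, G, J}.
Any other superkey contains one of these as a subset, so there are no further candidate keys.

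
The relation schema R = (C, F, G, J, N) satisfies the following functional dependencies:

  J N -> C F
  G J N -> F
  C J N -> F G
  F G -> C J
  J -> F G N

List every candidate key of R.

{J}; {F, G}

{J}⁺: J→FGN adds F, G, N; JN→CF adds C → {C, F, G, J, N}.
{F, G}⁺: FG→CJ adds C, J; J→FGN adds N → {C, F, G, J, N}. Minimal: {G}⁺ = {G}; {F}⁺ = {F} — none reach the full schema.
Any other superkey contains one of these as a subset, so there are no further candidate keys.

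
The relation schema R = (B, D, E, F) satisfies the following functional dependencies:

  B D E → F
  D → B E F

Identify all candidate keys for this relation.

D

{D}⁺: D→BEF adds B, E, F → {B, D, E, F}.
No other minimal superkey exists.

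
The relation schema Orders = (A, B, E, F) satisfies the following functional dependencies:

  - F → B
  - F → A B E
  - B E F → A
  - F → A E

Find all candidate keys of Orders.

Attribute F never appears on the right-hand side of any dependency, so F must belong to every candidate key.
{F}⁺ = {A, B, E, F}, which is all of the schema, so {F} is the only candidate key.

(F)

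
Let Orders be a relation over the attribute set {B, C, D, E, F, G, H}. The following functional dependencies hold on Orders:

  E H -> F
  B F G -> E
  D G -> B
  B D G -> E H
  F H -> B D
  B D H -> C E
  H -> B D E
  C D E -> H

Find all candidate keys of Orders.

{D, G}; {G, H}

Attribute G never appears on the right-hand side of any dependency, so G must belong to every candidate key.
{G}⁺ = {G}, which is not all of the schema, so we must add further attributes.
{D, G}⁺: DG→B adds B; BDG→EH adds E, H; BDH→CE adds C; EH→F adds F → {B, C, D, E, F, G, H}.
{G, H}⁺: H→BDE adds B, D, E; EH→F adds F; BDH→CE adds C → {B, C, D, E, F, G, H}.
Any other superkey contains one of these as a subset, so there are no further candidate keys.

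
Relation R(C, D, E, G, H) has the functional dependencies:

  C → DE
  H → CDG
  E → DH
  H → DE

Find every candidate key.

C, E, H

{C}⁺: C→DE adds D, E; E→DH adds H; H→CDG adds G → {C, D, E, G, H}.
{E}⁺: E→DH adds D, H; H→CDG adds C, G → {C, D, E, G, H}.
{H}⁺: H→CDG adds C, D, G; H→DE adds E → {C, D, E, G, H}.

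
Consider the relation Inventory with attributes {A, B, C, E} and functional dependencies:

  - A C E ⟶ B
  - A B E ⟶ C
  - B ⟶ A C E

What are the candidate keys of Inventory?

{B}⁺: B→ACE adds A, C, E → {A, B, C, E}.
{A, C, E}⁺: ACE→B adds B → {A, B, C, E}.

{B}; {A, C, E}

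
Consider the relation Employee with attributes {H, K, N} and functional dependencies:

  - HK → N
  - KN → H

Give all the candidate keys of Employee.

Attribute K never appears on the right-hand side of any dependency, so K must belong to every candidate key.
{K}⁺ = {K}, which is not all of the schema, so we must add further attributes.
{H, K}⁺: HK→N adds N → {H, K, N}. Minimal: {K}⁺ = {K}; {H}⁺ = {H} — none reach the full schema.
{K, N}⁺: KN→H adds H → {H, K, N}. Minimal: {N}⁺ = {N}; {K}⁺ = {K} — none reach the full schema.
Any other superkey contains one of these as a subset, so there are no further candidate keys.

{H, K}; {K, N}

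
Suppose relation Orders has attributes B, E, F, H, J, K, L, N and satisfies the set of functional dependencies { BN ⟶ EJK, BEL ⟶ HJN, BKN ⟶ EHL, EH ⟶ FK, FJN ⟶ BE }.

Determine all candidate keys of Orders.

{B, N}, {B, E, L}, {F, J, N}, {E, H, J, N}

{B, N}⁺: BN→EJK adds E, J, K; BKN→EHL adds H, L; EH→FK adds F → {B, E, F, H, J, K, L, N}. Minimal: {N}⁺ = {N}; {B}⁺ = {B} — none reach the full schema.
{B, E, L}⁺: BEL→HJN adds H, J, N; EH→FK adds F, K → {B, E, F, H, J, K, L, N}. Minimal: {E, L}⁺ = {E, L}; {B, L}⁺ = {B, L}; {B, E}⁺ = {B, E} — none reach the full schema.
{F, J, N}⁺: FJN→BE adds B, E; BN→EJK adds K; BKN→EHL adds H, L → {B, E, F, H, J, K, L, N}. Minimal: {J, N}⁺ = {J, N}; {F, N}⁺ = {F, N}; {F, J}⁺ = {F, J} — none reach the full schema.
{E, H, J, N}⁺: EH→FK adds F, K; FJN→BE adds B; BKN→EHL adds L → {B, E, F, H, J, K, L, N}. Minimal: {H, J, N}⁺ = {H, J, N}; {E, J, N}⁺ = {E, J, N}; {E, H, N}⁺ = {E, F, H, K, N}; … — none reach the full schema.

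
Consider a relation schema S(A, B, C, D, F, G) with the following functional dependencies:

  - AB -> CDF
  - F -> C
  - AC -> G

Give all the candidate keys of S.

AB

Attributes A, B never appear on any right-hand side, so every candidate key must contain {A, B}.
{A, B}⁺ = {A, B, C, D, F, G}, which is all of the schema, so {A, B} is the only candidate key.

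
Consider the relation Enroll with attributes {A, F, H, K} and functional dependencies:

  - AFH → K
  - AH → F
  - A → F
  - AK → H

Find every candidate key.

{A, H}, {A, K}

Attribute A never appears on the right-hand side of any dependency, so A must belong to every candidate key.
{A}⁺ = {A, F}, which is not all of the schema, so we must add further attributes.
{A, H}⁺: AH→F adds F; AFH→K adds K → {A, F, H, K}. Minimal: {H}⁺ = {H}; {A}⁺ = {A, F} — none reach the full schema.
{A, K}⁺: A→F adds F; AK→H adds H → {A, F, H, K}. Minimal: {K}⁺ = {K}; {A}⁺ = {A, F} — none reach the full schema.
Any other superkey contains one of these as a subset, so there are no further candidate keys.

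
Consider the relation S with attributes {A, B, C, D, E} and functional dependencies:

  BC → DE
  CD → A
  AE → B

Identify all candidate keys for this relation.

(B, C), (A, C, E), (C, D, E)

Attribute C never appears on the right-hand side of any dependency, so C must belong to every candidate key.
{C}⁺ = {C}, which is not all of the schema, so we must add further attributes.
{B, C}⁺: BC→DE adds D, E; CD→A adds A → {A, B, C, D, E}. Minimal: {C}⁺ = {C}; {B}⁺ = {B} — none reach the full schema.
{A, C, E}⁺: AE→B adds B; BC→DE adds D → {A, B, C, D, E}. Minimal: {C, E}⁺ = {C, E}; {A, E}⁺ = {A, B, E}; {A, C}⁺ = {A, C} — none reach the full schema.
{C, D, E}⁺: CD→A adds A; AE→B adds B → {A, B, C, D, E}. Minimal: {D, E}⁺ = {D, E}; {C, E}⁺ = {C, E}; {C, D}⁺ = {A, C, D} — none reach the full schema.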